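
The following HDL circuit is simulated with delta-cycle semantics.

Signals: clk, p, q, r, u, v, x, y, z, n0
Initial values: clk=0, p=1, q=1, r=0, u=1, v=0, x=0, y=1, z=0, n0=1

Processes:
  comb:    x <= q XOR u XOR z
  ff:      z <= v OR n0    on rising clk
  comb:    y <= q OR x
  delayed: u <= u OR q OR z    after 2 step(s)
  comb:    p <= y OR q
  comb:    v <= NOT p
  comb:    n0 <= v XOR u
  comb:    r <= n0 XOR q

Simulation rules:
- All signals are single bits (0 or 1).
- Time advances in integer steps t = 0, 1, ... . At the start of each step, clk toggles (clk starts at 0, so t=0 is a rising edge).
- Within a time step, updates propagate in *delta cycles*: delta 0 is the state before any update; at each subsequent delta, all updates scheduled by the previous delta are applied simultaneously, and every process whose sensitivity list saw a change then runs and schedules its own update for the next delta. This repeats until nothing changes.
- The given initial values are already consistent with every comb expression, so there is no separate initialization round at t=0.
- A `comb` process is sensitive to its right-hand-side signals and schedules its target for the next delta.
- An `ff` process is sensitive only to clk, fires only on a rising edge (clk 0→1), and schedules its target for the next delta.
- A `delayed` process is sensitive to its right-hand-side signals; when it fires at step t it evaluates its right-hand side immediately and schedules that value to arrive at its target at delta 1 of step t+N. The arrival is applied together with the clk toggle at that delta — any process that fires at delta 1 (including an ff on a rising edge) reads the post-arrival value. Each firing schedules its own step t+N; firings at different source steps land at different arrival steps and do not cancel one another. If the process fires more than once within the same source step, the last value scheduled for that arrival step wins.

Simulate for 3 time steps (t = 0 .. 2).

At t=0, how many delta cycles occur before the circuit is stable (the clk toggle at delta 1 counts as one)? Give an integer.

t0.Δ0 clk=0 q=1 n0=1 v=0 p=1 x=0 u=1 y=1 r=0 z=0
t0.Δ1 clk=1 q=1 n0=1 v=0 p=1 x=0 u=1 y=1 r=0 z=0
t0.Δ2 clk=1 q=1 n0=1 v=0 p=1 x=0 u=1 y=1 r=0 z=1
t0.Δ3 clk=1 q=1 n0=1 v=0 p=1 x=1 u=1 y=1 r=0 z=1
t1.Δ0 clk=1 q=1 n0=1 v=0 p=1 x=1 u=1 y=1 r=0 z=1
t1.Δ1 clk=0 q=1 n0=1 v=0 p=1 x=1 u=1 y=1 r=0 z=1
t2.Δ0 clk=0 q=1 n0=1 v=0 p=1 x=1 u=1 y=1 r=0 z=1
t2.Δ1 clk=1 q=1 n0=1 v=0 p=1 x=1 u=1 y=1 r=0 z=1

3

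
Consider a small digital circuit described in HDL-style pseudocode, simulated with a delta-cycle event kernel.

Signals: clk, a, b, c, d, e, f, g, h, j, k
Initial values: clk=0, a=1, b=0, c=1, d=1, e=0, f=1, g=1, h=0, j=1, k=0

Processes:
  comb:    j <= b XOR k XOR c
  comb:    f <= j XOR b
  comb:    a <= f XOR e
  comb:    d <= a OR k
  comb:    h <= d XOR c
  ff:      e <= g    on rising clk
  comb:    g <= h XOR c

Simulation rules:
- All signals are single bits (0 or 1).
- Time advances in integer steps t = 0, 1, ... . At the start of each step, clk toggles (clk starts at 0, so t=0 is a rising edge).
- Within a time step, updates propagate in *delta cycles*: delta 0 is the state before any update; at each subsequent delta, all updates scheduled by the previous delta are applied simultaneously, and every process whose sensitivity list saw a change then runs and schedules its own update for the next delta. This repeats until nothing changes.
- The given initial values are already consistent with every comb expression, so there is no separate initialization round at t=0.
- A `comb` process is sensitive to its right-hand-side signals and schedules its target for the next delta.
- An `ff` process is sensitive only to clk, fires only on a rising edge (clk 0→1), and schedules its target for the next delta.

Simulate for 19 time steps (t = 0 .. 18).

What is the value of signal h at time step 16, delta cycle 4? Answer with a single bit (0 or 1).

0

[bits: g,b,e,clk,a,f,k,h,c,j,d]
t=0: Δ0=10001100111 Δ1=10011100111 Δ2=10111100111 Δ3=10110100111 Δ4=10110100110 Δ5=10110101110 Δ6=00110101110 | 6Δ
t=1: Δ0=00110101110 Δ1=00100101110 | 1Δ
t=2: Δ0=00100101110 Δ1=00110101110 Δ2=00010101110 Δ3=00011101110 Δ4=00011101111 Δ5=00011100111 Δ6=10011100111 | 6Δ
t=3: Δ0=10011100111 Δ1=10001100111 | 1Δ
t=4: Δ0=10001100111 Δ1=10011100111 Δ2=10111100111 Δ3=10110100111 Δ4=10110100110 Δ5=10110101110 Δ6=00110101110 | 6Δ
t=5: Δ0=00110101110 Δ1=00100101110 | 1Δ
t=6: Δ0=00100101110 Δ1=00110101110 Δ2=00010101110 Δ3=00011101110 Δ4=00011101111 Δ5=00011100111 Δ6=10011100111 | 6Δ
t=7: Δ0=10011100111 Δ1=10001100111 | 1Δ
t=8: Δ0=10001100111 Δ1=10011100111 Δ2=10111100111 Δ3=10110100111 Δ4=10110100110 Δ5=10110101110 Δ6=00110101110 | 6Δ
t=9: Δ0=00110101110 Δ1=00100101110 | 1Δ
t=10: Δ0=00100101110 Δ1=00110101110 Δ2=00010101110 Δ3=00011101110 Δ4=00011101111 Δ5=00011100111 Δ6=10011100111 | 6Δ
t=11: Δ0=10011100111 Δ1=10001100111 | 1Δ
t=12: Δ0=10001100111 Δ1=10011100111 Δ2=10111100111 Δ3=10110100111 Δ4=10110100110 Δ5=10110101110 Δ6=00110101110 | 6Δ
t=13: Δ0=00110101110 Δ1=00100101110 | 1Δ
t=14: Δ0=00100101110 Δ1=00110101110 Δ2=00010101110 Δ3=00011101110 Δ4=00011101111 Δ5=00011100111 Δ6=10011100111 | 6Δ
t=15: Δ0=10011100111 Δ1=10001100111 | 1Δ
t=16: Δ0=10001100111 Δ1=10011100111 Δ2=10111100111 Δ3=10110100111 Δ4=10110100110 Δ5=10110101110 Δ6=00110101110 | 6Δ
t=17: Δ0=00110101110 Δ1=00100101110 | 1Δ
t=18: Δ0=00100101110 Δ1=00110101110 Δ2=00010101110 Δ3=00011101110 Δ4=00011101111 Δ5=00011100111 Δ6=10011100111 | 6Δ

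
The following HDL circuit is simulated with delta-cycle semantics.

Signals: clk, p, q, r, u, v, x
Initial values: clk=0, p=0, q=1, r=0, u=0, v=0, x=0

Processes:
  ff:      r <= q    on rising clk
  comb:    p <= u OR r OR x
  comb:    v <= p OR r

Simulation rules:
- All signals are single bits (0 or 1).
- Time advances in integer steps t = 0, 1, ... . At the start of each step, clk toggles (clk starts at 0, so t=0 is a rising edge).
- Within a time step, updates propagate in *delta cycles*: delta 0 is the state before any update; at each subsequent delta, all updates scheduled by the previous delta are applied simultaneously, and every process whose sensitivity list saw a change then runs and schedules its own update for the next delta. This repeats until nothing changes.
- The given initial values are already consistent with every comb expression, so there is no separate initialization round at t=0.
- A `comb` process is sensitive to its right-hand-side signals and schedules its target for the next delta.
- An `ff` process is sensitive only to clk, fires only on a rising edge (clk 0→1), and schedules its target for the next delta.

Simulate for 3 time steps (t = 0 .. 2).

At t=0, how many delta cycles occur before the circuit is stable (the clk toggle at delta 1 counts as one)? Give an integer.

3

[bits: clk,x,p,u,v,r,q]
t=0: Δ0=0000001 Δ1=1000001 Δ2=1000011 Δ3=1010111 | 3Δ
t=1: Δ0=1010111 Δ1=0010111 | 1Δ
t=2: Δ0=0010111 Δ1=1010111 | 1Δ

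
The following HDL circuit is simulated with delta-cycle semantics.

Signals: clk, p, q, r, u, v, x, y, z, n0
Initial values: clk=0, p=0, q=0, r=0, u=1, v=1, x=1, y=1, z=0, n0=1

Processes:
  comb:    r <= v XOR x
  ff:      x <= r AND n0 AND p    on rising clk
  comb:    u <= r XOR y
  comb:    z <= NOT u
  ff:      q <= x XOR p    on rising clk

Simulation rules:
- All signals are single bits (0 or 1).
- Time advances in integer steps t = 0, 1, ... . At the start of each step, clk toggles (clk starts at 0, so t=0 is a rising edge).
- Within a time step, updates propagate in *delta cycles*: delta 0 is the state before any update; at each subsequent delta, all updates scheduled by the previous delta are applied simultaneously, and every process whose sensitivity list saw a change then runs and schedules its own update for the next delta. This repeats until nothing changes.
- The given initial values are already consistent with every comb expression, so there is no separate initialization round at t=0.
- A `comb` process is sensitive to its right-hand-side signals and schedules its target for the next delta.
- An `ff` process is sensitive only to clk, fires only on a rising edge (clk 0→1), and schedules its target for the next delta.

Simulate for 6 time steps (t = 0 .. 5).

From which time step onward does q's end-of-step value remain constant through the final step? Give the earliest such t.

t0.Δ0 u=1 n0=1 z=0 r=0 q=0 clk=0 v=1 p=0 y=1 x=1
t0.Δ1 u=1 n0=1 z=0 r=0 q=0 clk=1 v=1 p=0 y=1 x=1
t0.Δ2 u=1 n0=1 z=0 r=0 q=1 clk=1 v=1 p=0 y=1 x=0
t0.Δ3 u=1 n0=1 z=0 r=1 q=1 clk=1 v=1 p=0 y=1 x=0
t0.Δ4 u=0 n0=1 z=0 r=1 q=1 clk=1 v=1 p=0 y=1 x=0
t0.Δ5 u=0 n0=1 z=1 r=1 q=1 clk=1 v=1 p=0 y=1 x=0
t1.Δ0 u=0 n0=1 z=1 r=1 q=1 clk=1 v=1 p=0 y=1 x=0
t1.Δ1 u=0 n0=1 z=1 r=1 q=1 clk=0 v=1 p=0 y=1 x=0
t2.Δ0 u=0 n0=1 z=1 r=1 q=1 clk=0 v=1 p=0 y=1 x=0
t2.Δ1 u=0 n0=1 z=1 r=1 q=1 clk=1 v=1 p=0 y=1 x=0
t2.Δ2 u=0 n0=1 z=1 r=1 q=0 clk=1 v=1 p=0 y=1 x=0
t3.Δ0 u=0 n0=1 z=1 r=1 q=0 clk=1 v=1 p=0 y=1 x=0
t3.Δ1 u=0 n0=1 z=1 r=1 q=0 clk=0 v=1 p=0 y=1 x=0
t4.Δ0 u=0 n0=1 z=1 r=1 q=0 clk=0 v=1 p=0 y=1 x=0
t4.Δ1 u=0 n0=1 z=1 r=1 q=0 clk=1 v=1 p=0 y=1 x=0
t5.Δ0 u=0 n0=1 z=1 r=1 q=0 clk=1 v=1 p=0 y=1 x=0
t5.Δ1 u=0 n0=1 z=1 r=1 q=0 clk=0 v=1 p=0 y=1 x=0

2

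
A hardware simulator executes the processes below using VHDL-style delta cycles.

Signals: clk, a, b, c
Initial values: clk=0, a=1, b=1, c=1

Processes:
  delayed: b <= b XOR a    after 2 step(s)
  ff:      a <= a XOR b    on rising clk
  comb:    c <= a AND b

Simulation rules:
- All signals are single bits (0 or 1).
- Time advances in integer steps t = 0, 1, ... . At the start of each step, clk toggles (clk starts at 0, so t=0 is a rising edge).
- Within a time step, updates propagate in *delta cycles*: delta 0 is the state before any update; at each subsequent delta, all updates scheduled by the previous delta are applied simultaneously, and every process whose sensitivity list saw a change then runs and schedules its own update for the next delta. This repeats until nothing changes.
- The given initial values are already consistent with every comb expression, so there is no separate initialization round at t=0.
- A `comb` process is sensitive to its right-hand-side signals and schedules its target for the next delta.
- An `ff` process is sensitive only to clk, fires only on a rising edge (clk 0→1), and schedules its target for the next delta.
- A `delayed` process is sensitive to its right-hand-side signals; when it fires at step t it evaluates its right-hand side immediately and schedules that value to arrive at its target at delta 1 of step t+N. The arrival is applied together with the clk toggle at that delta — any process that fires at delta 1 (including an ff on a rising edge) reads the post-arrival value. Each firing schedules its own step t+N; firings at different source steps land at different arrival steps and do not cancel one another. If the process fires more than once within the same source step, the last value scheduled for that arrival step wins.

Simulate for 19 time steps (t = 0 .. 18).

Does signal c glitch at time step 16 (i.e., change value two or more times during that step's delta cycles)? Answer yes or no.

no

[bits: b,a,c,clk]
t=0: Δ0=1110 Δ1=1111 Δ2=1011 Δ3=1001 | 3Δ
t=1: Δ0=1001 Δ1=1000 | 1Δ
t=2: Δ0=1000 Δ1=1001 Δ2=1101 Δ3=1111 | 3Δ
t=3: Δ0=1111 Δ1=1110 | 1Δ
t=4: Δ0=1110 Δ1=0111 Δ2=0101 | 2Δ
t=5: Δ0=0101 Δ1=0100 | 1Δ
t=6: Δ0=0100 Δ1=1101 Δ2=1011 Δ3=1001 | 3Δ
t=7: Δ0=1001 Δ1=1000 | 1Δ
t=8: Δ0=1000 Δ1=1001 Δ2=1101 Δ3=1111 | 3Δ
t=9: Δ0=1111 Δ1=1110 | 1Δ
t=10: Δ0=1110 Δ1=0111 Δ2=0101 | 2Δ
t=11: Δ0=0101 Δ1=0100 | 1Δ
t=12: Δ0=0100 Δ1=1101 Δ2=1011 Δ3=1001 | 3Δ
t=13: Δ0=1001 Δ1=1000 | 1Δ
t=14: Δ0=1000 Δ1=1001 Δ2=1101 Δ3=1111 | 3Δ
t=15: Δ0=1111 Δ1=1110 | 1Δ
t=16: Δ0=1110 Δ1=0111 Δ2=0101 | 2Δ
t=17: Δ0=0101 Δ1=0100 | 1Δ
t=18: Δ0=0100 Δ1=1101 Δ2=1011 Δ3=1001 | 3Δ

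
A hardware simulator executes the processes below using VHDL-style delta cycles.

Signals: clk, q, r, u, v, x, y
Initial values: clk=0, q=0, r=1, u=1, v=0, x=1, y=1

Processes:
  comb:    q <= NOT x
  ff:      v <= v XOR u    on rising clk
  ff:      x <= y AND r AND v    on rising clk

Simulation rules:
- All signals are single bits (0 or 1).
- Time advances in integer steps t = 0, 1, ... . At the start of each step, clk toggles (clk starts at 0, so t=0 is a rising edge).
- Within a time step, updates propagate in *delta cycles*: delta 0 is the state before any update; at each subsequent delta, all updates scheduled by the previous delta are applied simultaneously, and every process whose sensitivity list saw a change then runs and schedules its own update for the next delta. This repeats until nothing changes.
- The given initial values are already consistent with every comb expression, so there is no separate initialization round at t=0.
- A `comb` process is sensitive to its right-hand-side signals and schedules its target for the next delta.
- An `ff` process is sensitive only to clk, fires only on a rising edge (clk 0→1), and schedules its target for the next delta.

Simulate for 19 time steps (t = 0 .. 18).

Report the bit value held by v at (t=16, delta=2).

t0.Δ0 clk=0 v=0 x=1 u=1 r=1 q=0 y=1
t0.Δ1 clk=1 v=0 x=1 u=1 r=1 q=0 y=1
t0.Δ2 clk=1 v=1 x=0 u=1 r=1 q=0 y=1
t0.Δ3 clk=1 v=1 x=0 u=1 r=1 q=1 y=1
t1.Δ0 clk=1 v=1 x=0 u=1 r=1 q=1 y=1
t1.Δ1 clk=0 v=1 x=0 u=1 r=1 q=1 y=1
t2.Δ0 clk=0 v=1 x=0 u=1 r=1 q=1 y=1
t2.Δ1 clk=1 v=1 x=0 u=1 r=1 q=1 y=1
t2.Δ2 clk=1 v=0 x=1 u=1 r=1 q=1 y=1
t2.Δ3 clk=1 v=0 x=1 u=1 r=1 q=0 y=1
t3.Δ0 clk=1 v=0 x=1 u=1 r=1 q=0 y=1
t3.Δ1 clk=0 v=0 x=1 u=1 r=1 q=0 y=1
t4.Δ0 clk=0 v=0 x=1 u=1 r=1 q=0 y=1
t4.Δ1 clk=1 v=0 x=1 u=1 r=1 q=0 y=1
t4.Δ2 clk=1 v=1 x=0 u=1 r=1 q=0 y=1
t4.Δ3 clk=1 v=1 x=0 u=1 r=1 q=1 y=1
t5.Δ0 clk=1 v=1 x=0 u=1 r=1 q=1 y=1
t5.Δ1 clk=0 v=1 x=0 u=1 r=1 q=1 y=1
t6.Δ0 clk=0 v=1 x=0 u=1 r=1 q=1 y=1
t6.Δ1 clk=1 v=1 x=0 u=1 r=1 q=1 y=1
t6.Δ2 clk=1 v=0 x=1 u=1 r=1 q=1 y=1
t6.Δ3 clk=1 v=0 x=1 u=1 r=1 q=0 y=1
t7.Δ0 clk=1 v=0 x=1 u=1 r=1 q=0 y=1
t7.Δ1 clk=0 v=0 x=1 u=1 r=1 q=0 y=1
t8.Δ0 clk=0 v=0 x=1 u=1 r=1 q=0 y=1
t8.Δ1 clk=1 v=0 x=1 u=1 r=1 q=0 y=1
t8.Δ2 clk=1 v=1 x=0 u=1 r=1 q=0 y=1
t8.Δ3 clk=1 v=1 x=0 u=1 r=1 q=1 y=1
t9.Δ0 clk=1 v=1 x=0 u=1 r=1 q=1 y=1
t9.Δ1 clk=0 v=1 x=0 u=1 r=1 q=1 y=1
t10.Δ0 clk=0 v=1 x=0 u=1 r=1 q=1 y=1
t10.Δ1 clk=1 v=1 x=0 u=1 r=1 q=1 y=1
t10.Δ2 clk=1 v=0 x=1 u=1 r=1 q=1 y=1
t10.Δ3 clk=1 v=0 x=1 u=1 r=1 q=0 y=1
t11.Δ0 clk=1 v=0 x=1 u=1 r=1 q=0 y=1
t11.Δ1 clk=0 v=0 x=1 u=1 r=1 q=0 y=1
t12.Δ0 clk=0 v=0 x=1 u=1 r=1 q=0 y=1
t12.Δ1 clk=1 v=0 x=1 u=1 r=1 q=0 y=1
t12.Δ2 clk=1 v=1 x=0 u=1 r=1 q=0 y=1
t12.Δ3 clk=1 v=1 x=0 u=1 r=1 q=1 y=1
t13.Δ0 clk=1 v=1 x=0 u=1 r=1 q=1 y=1
t13.Δ1 clk=0 v=1 x=0 u=1 r=1 q=1 y=1
t14.Δ0 clk=0 v=1 x=0 u=1 r=1 q=1 y=1
t14.Δ1 clk=1 v=1 x=0 u=1 r=1 q=1 y=1
t14.Δ2 clk=1 v=0 x=1 u=1 r=1 q=1 y=1
t14.Δ3 clk=1 v=0 x=1 u=1 r=1 q=0 y=1
t15.Δ0 clk=1 v=0 x=1 u=1 r=1 q=0 y=1
t15.Δ1 clk=0 v=0 x=1 u=1 r=1 q=0 y=1
t16.Δ0 clk=0 v=0 x=1 u=1 r=1 q=0 y=1
t16.Δ1 clk=1 v=0 x=1 u=1 r=1 q=0 y=1
t16.Δ2 clk=1 v=1 x=0 u=1 r=1 q=0 y=1
t16.Δ3 clk=1 v=1 x=0 u=1 r=1 q=1 y=1
t17.Δ0 clk=1 v=1 x=0 u=1 r=1 q=1 y=1
t17.Δ1 clk=0 v=1 x=0 u=1 r=1 q=1 y=1
t18.Δ0 clk=0 v=1 x=0 u=1 r=1 q=1 y=1
t18.Δ1 clk=1 v=1 x=0 u=1 r=1 q=1 y=1
t18.Δ2 clk=1 v=0 x=1 u=1 r=1 q=1 y=1
t18.Δ3 clk=1 v=0 x=1 u=1 r=1 q=0 y=1

1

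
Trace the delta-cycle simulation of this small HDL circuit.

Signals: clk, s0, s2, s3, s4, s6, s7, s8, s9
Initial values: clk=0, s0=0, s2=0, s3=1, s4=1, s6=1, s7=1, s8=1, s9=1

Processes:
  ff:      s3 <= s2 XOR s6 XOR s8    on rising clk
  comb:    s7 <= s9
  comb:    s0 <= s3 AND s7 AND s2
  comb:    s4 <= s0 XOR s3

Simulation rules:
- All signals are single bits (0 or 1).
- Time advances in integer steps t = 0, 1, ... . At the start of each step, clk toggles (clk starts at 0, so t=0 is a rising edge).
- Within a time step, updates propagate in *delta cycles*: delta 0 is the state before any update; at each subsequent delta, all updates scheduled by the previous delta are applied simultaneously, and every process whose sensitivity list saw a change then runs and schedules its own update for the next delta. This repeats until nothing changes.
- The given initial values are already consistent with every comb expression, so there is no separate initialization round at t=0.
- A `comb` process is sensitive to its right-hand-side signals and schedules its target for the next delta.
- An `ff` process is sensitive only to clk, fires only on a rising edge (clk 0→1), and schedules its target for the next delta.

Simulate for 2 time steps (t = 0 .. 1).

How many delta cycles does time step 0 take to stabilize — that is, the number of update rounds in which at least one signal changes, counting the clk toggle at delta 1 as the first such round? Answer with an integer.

t=0 Δ0: s8=1 s2=0 s9=1 clk=0 s6=1 s4=1 s7=1 s0=0 s3=1
  Δ1: clk:0→1
  Δ2: s3:1→0
  Δ3: s4:1→0
  (3Δ to stable)
t=1 Δ0: s8=1 s2=0 s9=1 clk=1 s6=1 s4=0 s7=1 s0=0 s3=0
  Δ1: clk:1→0
  (1Δ to stable)

3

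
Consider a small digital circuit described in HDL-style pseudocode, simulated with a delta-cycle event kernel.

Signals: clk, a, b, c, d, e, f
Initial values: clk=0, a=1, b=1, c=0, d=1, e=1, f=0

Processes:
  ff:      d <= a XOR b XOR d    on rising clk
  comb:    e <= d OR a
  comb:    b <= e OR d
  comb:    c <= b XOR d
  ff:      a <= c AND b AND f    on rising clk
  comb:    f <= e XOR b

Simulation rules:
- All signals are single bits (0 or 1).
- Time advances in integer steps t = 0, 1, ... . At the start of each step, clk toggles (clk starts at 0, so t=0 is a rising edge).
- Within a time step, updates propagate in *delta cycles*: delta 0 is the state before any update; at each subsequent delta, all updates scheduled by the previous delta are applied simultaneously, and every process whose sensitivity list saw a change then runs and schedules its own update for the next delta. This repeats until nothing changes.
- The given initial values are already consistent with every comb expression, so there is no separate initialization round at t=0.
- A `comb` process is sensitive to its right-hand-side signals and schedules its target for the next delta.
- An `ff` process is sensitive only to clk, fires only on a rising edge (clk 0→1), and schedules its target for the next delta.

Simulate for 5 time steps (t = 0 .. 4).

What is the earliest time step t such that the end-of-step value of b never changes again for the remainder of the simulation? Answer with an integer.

2

t0.Δ0 c=0 clk=0 a=1 f=0 d=1 b=1 e=1
t0.Δ1 c=0 clk=1 a=1 f=0 d=1 b=1 e=1
t0.Δ2 c=0 clk=1 a=0 f=0 d=1 b=1 e=1
t1.Δ0 c=0 clk=1 a=0 f=0 d=1 b=1 e=1
t1.Δ1 c=0 clk=0 a=0 f=0 d=1 b=1 e=1
t2.Δ0 c=0 clk=0 a=0 f=0 d=1 b=1 e=1
t2.Δ1 c=0 clk=1 a=0 f=0 d=1 b=1 e=1
t2.Δ2 c=0 clk=1 a=0 f=0 d=0 b=1 e=1
t2.Δ3 c=1 clk=1 a=0 f=0 d=0 b=1 e=0
t2.Δ4 c=1 clk=1 a=0 f=1 d=0 b=0 e=0
t2.Δ5 c=0 clk=1 a=0 f=0 d=0 b=0 e=0
t3.Δ0 c=0 clk=1 a=0 f=0 d=0 b=0 e=0
t3.Δ1 c=0 clk=0 a=0 f=0 d=0 b=0 e=0
t4.Δ0 c=0 clk=0 a=0 f=0 d=0 b=0 e=0
t4.Δ1 c=0 clk=1 a=0 f=0 d=0 b=0 e=0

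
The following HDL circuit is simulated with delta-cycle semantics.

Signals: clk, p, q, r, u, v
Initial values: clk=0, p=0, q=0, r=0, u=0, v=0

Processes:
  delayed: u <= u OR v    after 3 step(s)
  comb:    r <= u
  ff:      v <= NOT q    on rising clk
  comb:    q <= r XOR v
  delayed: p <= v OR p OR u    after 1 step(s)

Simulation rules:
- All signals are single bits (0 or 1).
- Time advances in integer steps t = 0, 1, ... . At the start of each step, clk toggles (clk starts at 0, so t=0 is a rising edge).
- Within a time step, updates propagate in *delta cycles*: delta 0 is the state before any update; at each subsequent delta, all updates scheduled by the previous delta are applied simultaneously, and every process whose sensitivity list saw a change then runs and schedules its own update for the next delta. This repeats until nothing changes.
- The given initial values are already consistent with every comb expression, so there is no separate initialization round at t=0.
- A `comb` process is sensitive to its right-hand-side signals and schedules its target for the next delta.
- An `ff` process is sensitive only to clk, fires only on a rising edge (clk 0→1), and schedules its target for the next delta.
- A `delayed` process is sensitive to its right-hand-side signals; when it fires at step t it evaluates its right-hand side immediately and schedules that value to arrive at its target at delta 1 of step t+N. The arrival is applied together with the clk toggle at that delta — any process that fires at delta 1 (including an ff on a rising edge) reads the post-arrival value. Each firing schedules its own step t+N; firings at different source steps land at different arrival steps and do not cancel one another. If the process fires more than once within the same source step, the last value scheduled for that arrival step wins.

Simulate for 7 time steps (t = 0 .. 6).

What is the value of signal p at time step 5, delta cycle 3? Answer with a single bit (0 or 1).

[bits: r,clk,p,u,v,q]
t=0: Δ0=000000 Δ1=010000 Δ2=010010 Δ3=010011 | 3Δ
t=1: Δ0=010011 Δ1=001011 | 1Δ
t=2: Δ0=001011 Δ1=011011 Δ2=011001 Δ3=011000 | 3Δ
t=3: Δ0=011000 Δ1=001100 Δ2=101100 Δ3=101101 | 3Δ
t=4: Δ0=101101 Δ1=111101 | 1Δ
t=5: Δ0=111101 Δ1=101001 Δ2=001001 Δ3=001000 | 3Δ
t=6: Δ0=001000 Δ1=011100 Δ2=111110 | 2Δ

1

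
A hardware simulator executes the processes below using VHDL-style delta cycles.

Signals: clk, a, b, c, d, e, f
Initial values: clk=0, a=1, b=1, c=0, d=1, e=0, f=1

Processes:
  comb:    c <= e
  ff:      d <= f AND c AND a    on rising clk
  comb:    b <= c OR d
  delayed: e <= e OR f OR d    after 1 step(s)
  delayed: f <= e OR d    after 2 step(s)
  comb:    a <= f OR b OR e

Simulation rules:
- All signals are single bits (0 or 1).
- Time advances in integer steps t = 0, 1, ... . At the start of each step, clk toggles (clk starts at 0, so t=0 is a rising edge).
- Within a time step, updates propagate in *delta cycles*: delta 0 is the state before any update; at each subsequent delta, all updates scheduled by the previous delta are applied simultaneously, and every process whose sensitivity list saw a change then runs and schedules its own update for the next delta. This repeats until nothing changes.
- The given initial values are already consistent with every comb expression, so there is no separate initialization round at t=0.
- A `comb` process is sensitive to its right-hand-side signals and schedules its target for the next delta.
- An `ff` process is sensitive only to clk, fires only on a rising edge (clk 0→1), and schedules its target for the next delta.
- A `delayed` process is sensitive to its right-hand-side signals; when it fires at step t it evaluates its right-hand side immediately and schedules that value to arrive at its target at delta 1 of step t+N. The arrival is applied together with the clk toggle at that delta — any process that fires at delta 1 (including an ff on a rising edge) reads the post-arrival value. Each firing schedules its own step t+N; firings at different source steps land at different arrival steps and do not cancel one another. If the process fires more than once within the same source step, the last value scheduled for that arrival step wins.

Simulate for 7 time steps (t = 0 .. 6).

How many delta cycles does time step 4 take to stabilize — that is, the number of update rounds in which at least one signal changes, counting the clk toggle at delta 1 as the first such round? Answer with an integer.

2

t0.Δ0 d=1 a=1 f=1 e=0 c=0 clk=0 b=1
t0.Δ1 d=1 a=1 f=1 e=0 c=0 clk=1 b=1
t0.Δ2 d=0 a=1 f=1 e=0 c=0 clk=1 b=1
t0.Δ3 d=0 a=1 f=1 e=0 c=0 clk=1 b=0
t1.Δ0 d=0 a=1 f=1 e=0 c=0 clk=1 b=0
t1.Δ1 d=0 a=1 f=1 e=1 c=0 clk=0 b=0
t1.Δ2 d=0 a=1 f=1 e=1 c=1 clk=0 b=0
t1.Δ3 d=0 a=1 f=1 e=1 c=1 clk=0 b=1
t2.Δ0 d=0 a=1 f=1 e=1 c=1 clk=0 b=1
t2.Δ1 d=0 a=1 f=0 e=1 c=1 clk=1 b=1
t3.Δ0 d=0 a=1 f=0 e=1 c=1 clk=1 b=1
t3.Δ1 d=0 a=1 f=1 e=1 c=1 clk=0 b=1
t4.Δ0 d=0 a=1 f=1 e=1 c=1 clk=0 b=1
t4.Δ1 d=0 a=1 f=1 e=1 c=1 clk=1 b=1
t4.Δ2 d=1 a=1 f=1 e=1 c=1 clk=1 b=1
t5.Δ0 d=1 a=1 f=1 e=1 c=1 clk=1 b=1
t5.Δ1 d=1 a=1 f=1 e=1 c=1 clk=0 b=1
t6.Δ0 d=1 a=1 f=1 e=1 c=1 clk=0 b=1
t6.Δ1 d=1 a=1 f=1 e=1 c=1 clk=1 b=1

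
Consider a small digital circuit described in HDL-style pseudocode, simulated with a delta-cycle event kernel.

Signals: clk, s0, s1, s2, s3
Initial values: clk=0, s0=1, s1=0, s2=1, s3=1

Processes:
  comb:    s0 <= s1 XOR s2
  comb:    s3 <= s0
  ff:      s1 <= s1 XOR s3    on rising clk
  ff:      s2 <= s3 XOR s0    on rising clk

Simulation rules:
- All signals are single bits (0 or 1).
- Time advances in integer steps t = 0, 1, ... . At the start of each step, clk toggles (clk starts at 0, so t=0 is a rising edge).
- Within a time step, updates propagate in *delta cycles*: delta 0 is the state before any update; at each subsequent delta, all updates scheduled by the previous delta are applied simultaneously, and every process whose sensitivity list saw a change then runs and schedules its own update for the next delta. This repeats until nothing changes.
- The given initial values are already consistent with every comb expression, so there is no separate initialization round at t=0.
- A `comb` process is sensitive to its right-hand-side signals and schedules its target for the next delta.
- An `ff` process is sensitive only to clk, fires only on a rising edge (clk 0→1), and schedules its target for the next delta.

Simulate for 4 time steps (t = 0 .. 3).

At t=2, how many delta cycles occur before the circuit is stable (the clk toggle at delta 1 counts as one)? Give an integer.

4

t=0 Δ0: s1=0 s2=1 s3=1 clk=0 s0=1
  Δ1: clk:0→1
  Δ2: s1:0→1, s2:1→0
  (2Δ to stable)
t=1 Δ0: s1=1 s2=0 s3=1 clk=1 s0=1
  Δ1: clk:1→0
  (1Δ to stable)
t=2 Δ0: s1=1 s2=0 s3=1 clk=0 s0=1
  Δ1: clk:0→1
  Δ2: s1:1→0
  Δ3: s0:1→0
  Δ4: s3:1→0
  (4Δ to stable)
t=3 Δ0: s1=0 s2=0 s3=0 clk=1 s0=0
  Δ1: clk:1→0
  (1Δ to stable)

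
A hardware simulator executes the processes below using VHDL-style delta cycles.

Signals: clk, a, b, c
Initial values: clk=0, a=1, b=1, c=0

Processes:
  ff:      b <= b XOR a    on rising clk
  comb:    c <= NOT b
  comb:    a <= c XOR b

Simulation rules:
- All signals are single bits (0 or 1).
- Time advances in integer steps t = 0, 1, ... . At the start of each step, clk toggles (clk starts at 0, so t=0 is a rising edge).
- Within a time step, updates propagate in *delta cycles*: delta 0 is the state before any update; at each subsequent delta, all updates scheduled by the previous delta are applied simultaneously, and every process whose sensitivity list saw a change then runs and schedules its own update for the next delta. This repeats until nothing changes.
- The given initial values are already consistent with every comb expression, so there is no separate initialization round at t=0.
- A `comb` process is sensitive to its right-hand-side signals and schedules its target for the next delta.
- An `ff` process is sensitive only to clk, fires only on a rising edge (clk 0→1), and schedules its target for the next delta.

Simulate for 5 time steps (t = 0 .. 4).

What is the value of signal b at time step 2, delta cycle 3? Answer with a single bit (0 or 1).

[bits: b,c,clk,a]
t=0: Δ0=1001 Δ1=1011 Δ2=0011 Δ3=0110 Δ4=0111 | 4Δ
t=1: Δ0=0111 Δ1=0101 | 1Δ
t=2: Δ0=0101 Δ1=0111 Δ2=1111 Δ3=1010 Δ4=1011 | 4Δ
t=3: Δ0=1011 Δ1=1001 | 1Δ
t=4: Δ0=1001 Δ1=1011 Δ2=0011 Δ3=0110 Δ4=0111 | 4Δ

1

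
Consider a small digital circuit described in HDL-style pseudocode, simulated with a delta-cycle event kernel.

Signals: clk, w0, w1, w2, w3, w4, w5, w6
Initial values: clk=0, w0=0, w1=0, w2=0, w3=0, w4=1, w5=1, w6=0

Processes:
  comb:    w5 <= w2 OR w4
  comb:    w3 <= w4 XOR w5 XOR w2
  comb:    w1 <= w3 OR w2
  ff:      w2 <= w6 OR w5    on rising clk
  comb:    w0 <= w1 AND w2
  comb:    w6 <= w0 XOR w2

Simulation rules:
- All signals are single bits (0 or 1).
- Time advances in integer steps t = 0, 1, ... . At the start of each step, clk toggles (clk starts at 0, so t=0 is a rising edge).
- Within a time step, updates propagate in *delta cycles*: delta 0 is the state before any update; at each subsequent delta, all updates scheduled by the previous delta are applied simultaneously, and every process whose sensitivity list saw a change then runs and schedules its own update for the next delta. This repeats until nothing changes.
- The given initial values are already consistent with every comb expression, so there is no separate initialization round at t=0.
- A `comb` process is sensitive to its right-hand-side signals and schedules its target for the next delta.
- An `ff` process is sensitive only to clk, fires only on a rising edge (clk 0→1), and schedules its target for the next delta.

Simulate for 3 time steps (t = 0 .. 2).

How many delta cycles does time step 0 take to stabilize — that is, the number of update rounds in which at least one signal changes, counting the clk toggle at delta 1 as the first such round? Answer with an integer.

[bits: w6,w1,clk,w2,w4,w3,w0,w5]
t=0: Δ0=00001001 Δ1=00101001 Δ2=00111001 Δ3=11111101 Δ4=11111111 Δ5=01111111 | 5Δ
t=1: Δ0=01111111 Δ1=01011111 | 1Δ
t=2: Δ0=01011111 Δ1=01111111 | 1Δ

5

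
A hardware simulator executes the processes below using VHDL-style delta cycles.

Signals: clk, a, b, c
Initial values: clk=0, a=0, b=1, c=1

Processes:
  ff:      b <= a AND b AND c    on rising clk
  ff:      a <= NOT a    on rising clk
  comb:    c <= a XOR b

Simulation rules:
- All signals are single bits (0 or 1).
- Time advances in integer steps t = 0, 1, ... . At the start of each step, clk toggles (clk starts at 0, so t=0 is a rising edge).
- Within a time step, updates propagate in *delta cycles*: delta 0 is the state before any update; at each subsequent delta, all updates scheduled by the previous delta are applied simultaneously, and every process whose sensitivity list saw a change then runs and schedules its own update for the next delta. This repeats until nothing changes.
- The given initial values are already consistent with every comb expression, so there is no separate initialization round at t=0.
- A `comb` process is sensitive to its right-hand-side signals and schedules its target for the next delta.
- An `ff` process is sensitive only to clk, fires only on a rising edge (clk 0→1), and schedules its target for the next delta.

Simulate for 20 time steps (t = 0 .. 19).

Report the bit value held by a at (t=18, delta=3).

0

[bits: b,clk,c,a]
t=0: Δ0=1010 Δ1=1110 Δ2=0111 | 2Δ
t=1: Δ0=0111 Δ1=0011 | 1Δ
t=2: Δ0=0011 Δ1=0111 Δ2=0110 Δ3=0100 | 3Δ
t=3: Δ0=0100 Δ1=0000 | 1Δ
t=4: Δ0=0000 Δ1=0100 Δ2=0101 Δ3=0111 | 3Δ
t=5: Δ0=0111 Δ1=0011 | 1Δ
t=6: Δ0=0011 Δ1=0111 Δ2=0110 Δ3=0100 | 3Δ
t=7: Δ0=0100 Δ1=0000 | 1Δ
t=8: Δ0=0000 Δ1=0100 Δ2=0101 Δ3=0111 | 3Δ
t=9: Δ0=0111 Δ1=0011 | 1Δ
t=10: Δ0=0011 Δ1=0111 Δ2=0110 Δ3=0100 | 3Δ
t=11: Δ0=0100 Δ1=0000 | 1Δ
t=12: Δ0=0000 Δ1=0100 Δ2=0101 Δ3=0111 | 3Δ
t=13: Δ0=0111 Δ1=0011 | 1Δ
t=14: Δ0=0011 Δ1=0111 Δ2=0110 Δ3=0100 | 3Δ
t=15: Δ0=0100 Δ1=0000 | 1Δ
t=16: Δ0=0000 Δ1=0100 Δ2=0101 Δ3=0111 | 3Δ
t=17: Δ0=0111 Δ1=0011 | 1Δ
t=18: Δ0=0011 Δ1=0111 Δ2=0110 Δ3=0100 | 3Δ
t=19: Δ0=0100 Δ1=0000 | 1Δ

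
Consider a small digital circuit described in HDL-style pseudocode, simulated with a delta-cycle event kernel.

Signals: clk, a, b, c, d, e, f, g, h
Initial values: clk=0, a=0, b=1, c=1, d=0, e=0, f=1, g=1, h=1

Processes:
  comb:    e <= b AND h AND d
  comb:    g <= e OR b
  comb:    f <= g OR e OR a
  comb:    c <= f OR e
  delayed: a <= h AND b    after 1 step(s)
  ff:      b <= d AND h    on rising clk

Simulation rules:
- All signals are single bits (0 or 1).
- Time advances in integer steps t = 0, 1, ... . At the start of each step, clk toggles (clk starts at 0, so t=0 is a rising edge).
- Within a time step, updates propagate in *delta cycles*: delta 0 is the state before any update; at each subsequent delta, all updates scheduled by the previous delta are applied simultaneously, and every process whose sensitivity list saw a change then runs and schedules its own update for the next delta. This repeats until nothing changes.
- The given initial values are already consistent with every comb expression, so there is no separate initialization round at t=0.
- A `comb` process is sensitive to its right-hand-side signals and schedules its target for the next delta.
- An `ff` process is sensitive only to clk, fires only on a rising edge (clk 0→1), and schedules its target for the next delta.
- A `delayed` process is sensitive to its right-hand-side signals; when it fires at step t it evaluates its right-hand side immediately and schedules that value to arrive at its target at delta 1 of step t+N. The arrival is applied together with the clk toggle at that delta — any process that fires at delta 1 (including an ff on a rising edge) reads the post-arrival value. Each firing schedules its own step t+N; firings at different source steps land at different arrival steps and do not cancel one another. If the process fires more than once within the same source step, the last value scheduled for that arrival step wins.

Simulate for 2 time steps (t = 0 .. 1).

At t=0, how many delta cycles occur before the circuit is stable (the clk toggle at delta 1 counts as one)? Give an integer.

[bits: d,h,b,g,clk,c,a,e,f]
t=0: Δ0=011101001 Δ1=011111001 Δ2=010111001 Δ3=010011001 Δ4=010011000 Δ5=010010000 | 5Δ
t=1: Δ0=010010000 Δ1=010000000 | 1Δ

5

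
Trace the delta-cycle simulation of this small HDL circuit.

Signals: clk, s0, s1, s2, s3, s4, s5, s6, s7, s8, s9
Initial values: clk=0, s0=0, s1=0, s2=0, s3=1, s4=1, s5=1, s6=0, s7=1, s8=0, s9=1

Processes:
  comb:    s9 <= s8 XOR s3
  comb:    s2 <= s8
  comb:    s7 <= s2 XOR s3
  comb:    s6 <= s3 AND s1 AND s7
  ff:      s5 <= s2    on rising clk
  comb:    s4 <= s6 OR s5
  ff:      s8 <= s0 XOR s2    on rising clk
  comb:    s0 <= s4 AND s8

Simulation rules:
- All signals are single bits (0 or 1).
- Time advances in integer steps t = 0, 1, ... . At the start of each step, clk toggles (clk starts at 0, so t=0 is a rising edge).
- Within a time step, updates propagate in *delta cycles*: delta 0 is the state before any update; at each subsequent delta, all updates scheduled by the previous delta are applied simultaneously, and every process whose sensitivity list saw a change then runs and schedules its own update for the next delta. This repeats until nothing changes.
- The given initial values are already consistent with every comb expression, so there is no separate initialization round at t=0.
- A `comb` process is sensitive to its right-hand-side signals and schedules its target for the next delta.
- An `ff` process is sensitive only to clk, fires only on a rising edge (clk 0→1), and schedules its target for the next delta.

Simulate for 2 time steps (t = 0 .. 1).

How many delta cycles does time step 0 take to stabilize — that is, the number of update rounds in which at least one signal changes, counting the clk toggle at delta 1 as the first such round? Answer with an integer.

[bits: clk,s9,s8,s6,s1,s4,s0,s7,s2,s3,s5]
t=0: Δ0=01000101011 Δ1=11000101011 Δ2=11000101010 Δ3=11000001010 | 3Δ
t=1: Δ0=11000001010 Δ1=01000001010 | 1Δ

3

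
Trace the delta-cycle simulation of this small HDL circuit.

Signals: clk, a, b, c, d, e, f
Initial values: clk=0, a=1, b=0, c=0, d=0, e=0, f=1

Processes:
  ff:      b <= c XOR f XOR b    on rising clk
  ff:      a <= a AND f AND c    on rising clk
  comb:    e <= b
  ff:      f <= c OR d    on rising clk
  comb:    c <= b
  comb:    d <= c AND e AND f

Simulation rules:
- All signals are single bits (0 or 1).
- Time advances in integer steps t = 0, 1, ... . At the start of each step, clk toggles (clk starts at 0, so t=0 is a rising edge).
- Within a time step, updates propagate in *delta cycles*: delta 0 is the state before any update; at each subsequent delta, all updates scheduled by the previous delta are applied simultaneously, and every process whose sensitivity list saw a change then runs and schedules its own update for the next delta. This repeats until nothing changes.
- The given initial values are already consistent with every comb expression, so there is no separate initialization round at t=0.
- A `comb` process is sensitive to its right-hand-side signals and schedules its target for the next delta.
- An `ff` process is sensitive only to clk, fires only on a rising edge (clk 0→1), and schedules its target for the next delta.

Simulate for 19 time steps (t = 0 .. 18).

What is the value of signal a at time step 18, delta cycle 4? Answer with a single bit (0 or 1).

[bits: d,c,b,a,f,e,clk]
t=0: Δ0=0001100 Δ1=0001101 Δ2=0010001 Δ3=0110011 | 3Δ
t=1: Δ0=0110011 Δ1=0110010 | 1Δ
t=2: Δ0=0110010 Δ1=0110011 Δ2=0100111 Δ3=1000101 Δ4=0000101 | 4Δ
t=3: Δ0=0000101 Δ1=0000100 | 1Δ
t=4: Δ0=0000100 Δ1=0000101 Δ2=0010001 Δ3=0110011 | 3Δ
t=5: Δ0=0110011 Δ1=0110010 | 1Δ
t=6: Δ0=0110010 Δ1=0110011 Δ2=0100111 Δ3=1000101 Δ4=0000101 | 4Δ
t=7: Δ0=0000101 Δ1=0000100 | 1Δ
t=8: Δ0=0000100 Δ1=0000101 Δ2=0010001 Δ3=0110011 | 3Δ
t=9: Δ0=0110011 Δ1=0110010 | 1Δ
t=10: Δ0=0110010 Δ1=0110011 Δ2=0100111 Δ3=1000101 Δ4=0000101 | 4Δ
t=11: Δ0=0000101 Δ1=0000100 | 1Δ
t=12: Δ0=0000100 Δ1=0000101 Δ2=0010001 Δ3=0110011 | 3Δ
t=13: Δ0=0110011 Δ1=0110010 | 1Δ
t=14: Δ0=0110010 Δ1=0110011 Δ2=0100111 Δ3=1000101 Δ4=0000101 | 4Δ
t=15: Δ0=0000101 Δ1=0000100 | 1Δ
t=16: Δ0=0000100 Δ1=0000101 Δ2=0010001 Δ3=0110011 | 3Δ
t=17: Δ0=0110011 Δ1=0110010 | 1Δ
t=18: Δ0=0110010 Δ1=0110011 Δ2=0100111 Δ3=1000101 Δ4=0000101 | 4Δ

0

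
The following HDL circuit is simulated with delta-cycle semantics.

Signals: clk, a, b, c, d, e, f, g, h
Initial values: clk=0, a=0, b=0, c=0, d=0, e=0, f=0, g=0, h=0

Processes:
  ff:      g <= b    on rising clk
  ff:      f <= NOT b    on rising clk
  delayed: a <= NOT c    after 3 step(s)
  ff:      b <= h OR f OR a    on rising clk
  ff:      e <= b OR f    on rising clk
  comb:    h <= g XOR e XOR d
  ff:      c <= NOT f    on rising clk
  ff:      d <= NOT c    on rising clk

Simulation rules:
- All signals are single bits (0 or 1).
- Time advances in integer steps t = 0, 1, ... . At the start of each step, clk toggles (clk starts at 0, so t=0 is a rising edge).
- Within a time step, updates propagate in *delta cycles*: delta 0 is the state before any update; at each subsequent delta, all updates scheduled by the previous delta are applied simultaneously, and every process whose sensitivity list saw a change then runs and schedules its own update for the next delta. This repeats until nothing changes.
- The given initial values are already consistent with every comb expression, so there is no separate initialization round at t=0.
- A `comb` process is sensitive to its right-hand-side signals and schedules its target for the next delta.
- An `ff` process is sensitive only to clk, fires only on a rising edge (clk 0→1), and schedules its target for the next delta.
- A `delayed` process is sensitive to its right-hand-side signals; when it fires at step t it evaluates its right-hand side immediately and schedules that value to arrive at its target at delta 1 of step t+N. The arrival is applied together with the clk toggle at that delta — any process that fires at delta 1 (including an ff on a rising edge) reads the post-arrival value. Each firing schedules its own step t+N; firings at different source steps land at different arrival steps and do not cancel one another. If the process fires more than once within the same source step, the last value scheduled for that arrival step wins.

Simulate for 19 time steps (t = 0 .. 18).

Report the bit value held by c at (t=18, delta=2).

1

[bits: d,c,g,h,f,a,clk,b,e]
t=0: Δ0=000000000 Δ1=000000100 Δ2=110010100 Δ3=110110100 | 3Δ
t=1: Δ0=110110100 Δ1=110110000 | 1Δ
t=2: Δ0=110110000 Δ1=110110100 Δ2=000110111 | 2Δ
t=3: Δ0=000110111 Δ1=000110011 | 1Δ
t=4: Δ0=000110011 Δ1=000110111 Δ2=101100111 | 2Δ
t=5: Δ0=101100111 Δ1=101101011 | 1Δ
t=6: Δ0=101101011 Δ1=101101111 Δ2=111101111 | 2Δ
t=7: Δ0=111101111 Δ1=111101011 | 1Δ
t=8: Δ0=111101011 Δ1=111101111 Δ2=011101111 Δ3=011001111 | 3Δ
t=9: Δ0=011001111 Δ1=011000011 | 1Δ
t=10: Δ0=011000011 Δ1=011000111 Δ2=011000101 | 2Δ
t=11: Δ0=011000101 Δ1=011000001 | 1Δ
t=12: Δ0=011000001 Δ1=011000101 Δ2=010010100 | 2Δ
t=13: Δ0=010010100 Δ1=010010000 | 1Δ
t=14: Δ0=010010000 Δ1=010010100 Δ2=000010111 Δ3=000110111 | 3Δ
t=15: Δ0=000110111 Δ1=000110011 | 1Δ
t=16: Δ0=000110011 Δ1=000110111 Δ2=101100111 | 2Δ
t=17: Δ0=101100111 Δ1=101101011 | 1Δ
t=18: Δ0=101101011 Δ1=101101111 Δ2=111101111 | 2Δ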